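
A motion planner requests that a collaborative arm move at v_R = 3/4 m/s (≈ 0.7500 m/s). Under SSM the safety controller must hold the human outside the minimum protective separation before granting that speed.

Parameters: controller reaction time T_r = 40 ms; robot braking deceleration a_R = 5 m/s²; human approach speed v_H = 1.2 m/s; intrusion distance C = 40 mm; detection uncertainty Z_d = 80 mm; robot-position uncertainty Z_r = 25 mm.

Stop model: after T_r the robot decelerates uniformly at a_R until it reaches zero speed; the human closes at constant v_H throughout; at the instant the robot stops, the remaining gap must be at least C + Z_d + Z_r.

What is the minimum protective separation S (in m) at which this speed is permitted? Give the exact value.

braking lasts T_s = (3/4)/5 = 0.1500 s
reaction-phase robot travel = 0.7500·0.0400 = 0.0300 m
braking distance = 0.7500²/(2·5.0000) = 0.0563 m
human over T_r+T_s: 1.2000·(0.0400+0.1500) = 0.2280 m
margins: 0.0400+0.0800+0.0250 = 0.1450 m
S_min ≈ 0.0300+0.0563+0.2280+0.1450  ⇒  S_min = 1837/4000 m

S_min = 1837/4000 m = 0.4592 m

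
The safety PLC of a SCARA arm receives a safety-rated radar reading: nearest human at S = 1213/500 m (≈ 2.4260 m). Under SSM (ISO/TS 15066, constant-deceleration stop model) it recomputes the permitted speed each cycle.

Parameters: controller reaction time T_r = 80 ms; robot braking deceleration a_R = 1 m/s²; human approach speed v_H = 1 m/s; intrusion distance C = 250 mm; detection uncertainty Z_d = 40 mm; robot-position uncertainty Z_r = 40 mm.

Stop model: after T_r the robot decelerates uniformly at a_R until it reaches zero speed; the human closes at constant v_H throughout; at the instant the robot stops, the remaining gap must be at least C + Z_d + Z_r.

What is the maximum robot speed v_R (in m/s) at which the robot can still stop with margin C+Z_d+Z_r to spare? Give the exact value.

v_R_max = 6/5 m/s = 1.2000 m/s

quadratic (1/2)·v² + (27/25)·v + (-252/125) = 0
  disc = (27/25)² − 4·(1/2)·(-252/125) = 3249/625 ; √disc = 57/25
  v_R = (−(27/25) + 57/25) / (2·(1/2)) = 6/5 m/s
check:
T_s = v_R/a_R = (6/5)/1 = 1.2000 s
reaction-phase robot travel = 1.2000·0.0800 = 0.0960 m
robot covers 1.2000·1.2000 − ½·1.0000·1.2000² = 0.7200 m while stopping
person approaches 1.0000·(0.0800+1.2000) = 1.2800 m
C+Z_d+Z_r = 0.2500+0.0400+0.0400 = 0.3300 m
sum ≈ 0.0960+0.7200+1.2800+0.3300 ≈ 2.4260 m = S ✓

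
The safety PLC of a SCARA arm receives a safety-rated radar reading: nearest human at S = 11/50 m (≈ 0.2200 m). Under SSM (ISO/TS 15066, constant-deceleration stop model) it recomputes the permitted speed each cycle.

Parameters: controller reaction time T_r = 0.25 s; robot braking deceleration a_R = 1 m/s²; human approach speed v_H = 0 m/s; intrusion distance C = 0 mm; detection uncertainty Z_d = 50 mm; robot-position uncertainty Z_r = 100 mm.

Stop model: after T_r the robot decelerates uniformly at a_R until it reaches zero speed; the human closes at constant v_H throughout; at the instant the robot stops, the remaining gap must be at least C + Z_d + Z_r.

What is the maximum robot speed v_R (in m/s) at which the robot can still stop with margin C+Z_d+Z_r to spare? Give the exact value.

quadratic (1/2)·v² + (1/4)·v + (-7/100) = 0
  disc = (1/4)² − 4·(1/2)·(-7/100) = 81/400 ; √disc = 9/20
  v_R = (−(1/4) + 9/20) / (2·(1/2)) = 1/5 m/s
check:
stop time T_s = (1/5)/1 = 0.2000 s
reaction-phase robot travel = 0.2000·0.2500 = 0.0500 m
robot covers 0.2000·0.2000 − ½·1.0000·0.2000² = 0.0200 m while stopping
human closes 0.0000·0.4500 = 0.0000 m
residual clearance needed = 0.0000+0.0500+0.1000 = 0.1500 m
sum ≈ 0.0500+0.0200+0.0000+0.1500 ≈ 0.2200 m = S ✓

v_R_max = 1/5 m/s = 0.2000 m/s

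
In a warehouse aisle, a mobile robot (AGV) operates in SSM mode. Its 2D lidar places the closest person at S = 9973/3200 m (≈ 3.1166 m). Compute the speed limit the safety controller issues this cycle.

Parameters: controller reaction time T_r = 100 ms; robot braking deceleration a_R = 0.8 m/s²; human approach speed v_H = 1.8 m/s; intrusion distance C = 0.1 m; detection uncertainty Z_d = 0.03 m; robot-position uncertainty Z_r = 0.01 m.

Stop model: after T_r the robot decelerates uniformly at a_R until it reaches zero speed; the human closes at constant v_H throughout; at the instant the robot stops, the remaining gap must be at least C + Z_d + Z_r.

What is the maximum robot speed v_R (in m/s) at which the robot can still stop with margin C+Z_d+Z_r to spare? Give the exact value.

collect terms ⇒ (5/8)·v_R² + (47/20)·v_R + (-8949/3200) = 0
  disc = (47/20)² − 4·(5/8)·(-8949/3200) = 80089/6400 ; √disc = 283/80
  v_R = (−(47/20) + 283/80) / (2·(5/8)) = 19/20 m/s
check:
T_s = v_R/a_R = (19/20)/(4/5) = 1.1875 s
robot in T_r: 0.9500·0.1000 = 0.0950 m
robot under decel: 0.9500²/(2·0.8000) = 0.5641 m
human over T_r+T_s: 1.8000·(0.1000+1.1875) = 2.3175 m
residual clearance needed = 0.1000+0.0300+0.0100 = 0.1400 m
sum ≈ 0.0950+0.5641+2.3175+0.1400 ≈ 3.1166 m = S ✓

v_R_max = 19/20 m/s = 0.9500 m/s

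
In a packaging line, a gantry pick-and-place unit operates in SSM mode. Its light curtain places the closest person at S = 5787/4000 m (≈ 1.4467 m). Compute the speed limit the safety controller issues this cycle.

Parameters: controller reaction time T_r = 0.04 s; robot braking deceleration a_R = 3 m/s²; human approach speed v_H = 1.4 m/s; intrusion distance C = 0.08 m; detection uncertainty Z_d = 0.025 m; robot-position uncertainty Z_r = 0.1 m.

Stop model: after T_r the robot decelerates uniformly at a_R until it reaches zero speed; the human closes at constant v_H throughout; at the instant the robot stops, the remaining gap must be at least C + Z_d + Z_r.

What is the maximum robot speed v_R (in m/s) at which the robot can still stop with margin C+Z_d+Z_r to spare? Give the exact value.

quadratic (1/6)·v² + (38/75)·v + (-4743/4000) = 0
  disc = (38/75)² − 4·(1/6)·(-4743/4000) = 94249/90000 ; √disc = 307/300
  v_R = (−(38/75) + 307/300) / (2·(1/6)) = 31/20 m/s
check:
T_s = v_R/a_R = (31/20)/3 = 0.5167 s
robot covers v_R·T_r = 1.5500·0.0400 = 0.0620 m before braking
robot covers 1.5500·0.5167 − ½·3.0000·0.5167² = 0.4004 m while stopping
person approaches 1.4000·(0.0400+0.5167) = 0.7793 m
margins: 0.0800+0.0250+0.1000 = 0.2050 m
sum ≈ 0.0620+0.4004+0.7793+0.2050 ≈ 1.4467 m = S ✓

v_R_max = 31/20 m/s = 1.5500 m/s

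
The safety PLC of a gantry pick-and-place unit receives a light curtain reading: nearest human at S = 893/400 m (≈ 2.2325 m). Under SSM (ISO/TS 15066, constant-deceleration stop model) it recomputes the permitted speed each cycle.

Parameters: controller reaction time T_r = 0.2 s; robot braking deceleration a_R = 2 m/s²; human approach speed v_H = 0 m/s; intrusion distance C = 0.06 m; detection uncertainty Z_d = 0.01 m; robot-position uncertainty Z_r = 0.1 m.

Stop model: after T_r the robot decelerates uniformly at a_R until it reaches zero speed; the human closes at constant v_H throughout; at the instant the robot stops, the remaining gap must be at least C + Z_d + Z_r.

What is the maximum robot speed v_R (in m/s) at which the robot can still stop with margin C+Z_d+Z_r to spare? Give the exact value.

quadratic (1/4)·v² + (1/5)·v + (-33/16) = 0
  disc = (1/5)² − 4·(1/4)·(-33/16) = 841/400 ; √disc = 29/20
  v_R = (−(1/5) + 29/20) / (2·(1/4)) = 5/2 m/s
check:
T_s = v_R/a_R = (5/2)/2 = 1.2500 s
robot in T_r: 2.5000·0.2000 = 0.5000 m
braking distance = 2.5000²/(2·2.0000) = 1.5625 m
human over T_r+T_s: 0.0000·(0.2000+1.2500) = 0.0000 m
margins: 0.0600+0.0100+0.1000 = 0.1700 m
sum ≈ 0.5000+1.5625+0.0000+0.1700 ≈ 2.2325 m = S ✓

v_R_max = 5/2 m/s = 2.5000 m/s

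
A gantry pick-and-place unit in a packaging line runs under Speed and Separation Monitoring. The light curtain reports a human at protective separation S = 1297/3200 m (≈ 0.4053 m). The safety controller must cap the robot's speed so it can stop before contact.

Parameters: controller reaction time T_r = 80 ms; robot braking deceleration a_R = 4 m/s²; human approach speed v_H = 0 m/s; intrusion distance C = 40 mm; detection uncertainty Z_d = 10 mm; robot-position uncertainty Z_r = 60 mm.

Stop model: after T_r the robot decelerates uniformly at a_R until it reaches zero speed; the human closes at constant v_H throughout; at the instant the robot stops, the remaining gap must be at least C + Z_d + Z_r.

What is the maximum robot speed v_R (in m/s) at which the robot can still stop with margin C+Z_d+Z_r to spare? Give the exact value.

at the boundary: (1/8)·v² + (2/25)·v + (-189/640) = 0
  disc = (2/25)² − 4·(1/8)·(-189/640) = 24649/160000 ; √disc = 157/400
  v_R = (−(2/25) + 157/400) / (2·(1/8)) = 5/4 m/s
check:
stop time T_s = (5/4)/4 = 0.3125 s
robot in T_r: 1.2500·0.0800 = 0.1000 m
robot covers 1.2500·0.3125 − ½·4.0000·0.3125² = 0.1953 m while stopping
person approaches 0.0000·(0.0800+0.3125) = 0.0000 m
margins: 0.0400+0.0100+0.0600 = 0.1100 m
sum ≈ 0.1000+0.1953+0.0000+0.1100 ≈ 0.4053 m = S ✓

v_R_max = 5/4 m/s = 1.2500 m/s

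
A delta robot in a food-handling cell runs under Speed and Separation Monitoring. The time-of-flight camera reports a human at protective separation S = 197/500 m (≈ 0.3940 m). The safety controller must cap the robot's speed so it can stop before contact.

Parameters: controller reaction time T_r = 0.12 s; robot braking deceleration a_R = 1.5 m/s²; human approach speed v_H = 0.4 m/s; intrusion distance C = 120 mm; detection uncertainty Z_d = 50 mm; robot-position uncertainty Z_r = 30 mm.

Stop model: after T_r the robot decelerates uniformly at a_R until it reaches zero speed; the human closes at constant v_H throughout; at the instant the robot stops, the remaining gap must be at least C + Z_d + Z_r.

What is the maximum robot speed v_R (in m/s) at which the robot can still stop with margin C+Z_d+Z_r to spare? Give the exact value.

v_R_max = 3/10 m/s = 0.3000 m/s

quadratic (1/3)·v² + (29/75)·v + (-73/500) = 0
  disc = (29/75)² − 4·(1/3)·(-73/500) = 1936/5625 ; √disc = 44/75
  v_R = (−(29/75) + 44/75) / (2·(1/3)) = 3/10 m/s
check:
braking lasts T_s = (3/10)/(3/2) = 0.2000 s
robot covers v_R·T_r = 0.3000·0.1200 = 0.0360 m before braking
robot under decel: 0.3000²/(2·1.5000) = 0.0300 m
person approaches 0.4000·(0.1200+0.2000) = 0.1280 m
C+Z_d+Z_r = 0.1200+0.0500+0.0300 = 0.2000 m
sum ≈ 0.0360+0.0300+0.1280+0.2000 ≈ 0.3940 m = S ✓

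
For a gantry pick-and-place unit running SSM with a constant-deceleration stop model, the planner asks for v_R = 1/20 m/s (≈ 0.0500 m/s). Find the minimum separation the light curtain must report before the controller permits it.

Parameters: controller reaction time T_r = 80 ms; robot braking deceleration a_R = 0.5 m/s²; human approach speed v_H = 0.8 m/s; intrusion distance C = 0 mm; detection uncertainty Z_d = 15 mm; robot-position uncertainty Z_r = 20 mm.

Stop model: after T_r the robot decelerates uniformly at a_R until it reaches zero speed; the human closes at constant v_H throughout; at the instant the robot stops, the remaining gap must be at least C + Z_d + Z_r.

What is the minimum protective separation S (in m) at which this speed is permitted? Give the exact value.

S_min = 371/2000 m = 0.1855 m

braking lasts T_s = (1/20)/(1/2) = 0.1000 s
reaction-phase robot travel = 0.0500·0.0800 = 0.0040 m
braking distance = 0.0500²/(2·0.5000) = 0.0025 m
human closes 0.8000·0.1800 = 0.1440 m
C+Z_d+Z_r = 0.0000+0.0150+0.0200 = 0.0350 m
S_min ≈ 0.0040+0.0025+0.1440+0.0350  ⇒  S_min = 371/2000 m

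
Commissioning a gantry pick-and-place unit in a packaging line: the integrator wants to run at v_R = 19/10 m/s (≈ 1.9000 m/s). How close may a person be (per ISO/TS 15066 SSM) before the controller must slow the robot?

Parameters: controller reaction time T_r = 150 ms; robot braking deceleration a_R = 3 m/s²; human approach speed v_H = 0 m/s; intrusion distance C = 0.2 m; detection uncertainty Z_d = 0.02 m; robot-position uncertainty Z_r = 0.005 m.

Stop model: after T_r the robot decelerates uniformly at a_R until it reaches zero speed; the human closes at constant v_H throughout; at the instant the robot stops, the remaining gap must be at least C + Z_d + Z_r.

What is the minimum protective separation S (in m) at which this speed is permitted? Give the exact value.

stop time T_s = (19/10)/3 = 0.6333 s
reaction-phase robot travel = 1.9000·0.1500 = 0.2850 m
braking distance = 1.9000²/(2·3.0000) = 0.6017 m
human over T_r+T_s: 0.0000·(0.1500+0.6333) = 0.0000 m
margins: 0.2000+0.0200+0.0050 = 0.2250 m
S_min ≈ 0.2850+0.6017+0.0000+0.2250  ⇒  S_min = 667/600 m

S_min = 667/600 m = 1.1117 m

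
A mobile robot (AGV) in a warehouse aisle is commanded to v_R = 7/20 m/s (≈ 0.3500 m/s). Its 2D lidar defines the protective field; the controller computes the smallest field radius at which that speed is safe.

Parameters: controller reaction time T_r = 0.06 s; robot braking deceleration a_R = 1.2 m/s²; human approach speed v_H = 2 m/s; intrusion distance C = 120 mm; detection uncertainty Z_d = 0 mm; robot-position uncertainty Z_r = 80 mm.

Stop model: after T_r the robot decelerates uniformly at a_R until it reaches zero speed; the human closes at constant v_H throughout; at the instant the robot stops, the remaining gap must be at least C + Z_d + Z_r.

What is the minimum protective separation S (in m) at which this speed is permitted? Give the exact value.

T_s = v_R/a_R = (7/20)/(6/5) = 0.2917 s
robot in T_r: 0.3500·0.0600 = 0.0210 m
robot covers 0.3500·0.2917 − ½·1.2000·0.2917² = 0.0510 m while stopping
human over T_r+T_s: 2.0000·(0.0600+0.2917) = 0.7033 m
margins: 0.1200+0.0000+0.0800 = 0.2000 m
S_min ≈ 0.0210+0.0510+0.7033+0.2000  ⇒  S_min = 7803/8000 m

S_min = 7803/8000 m = 0.9754 m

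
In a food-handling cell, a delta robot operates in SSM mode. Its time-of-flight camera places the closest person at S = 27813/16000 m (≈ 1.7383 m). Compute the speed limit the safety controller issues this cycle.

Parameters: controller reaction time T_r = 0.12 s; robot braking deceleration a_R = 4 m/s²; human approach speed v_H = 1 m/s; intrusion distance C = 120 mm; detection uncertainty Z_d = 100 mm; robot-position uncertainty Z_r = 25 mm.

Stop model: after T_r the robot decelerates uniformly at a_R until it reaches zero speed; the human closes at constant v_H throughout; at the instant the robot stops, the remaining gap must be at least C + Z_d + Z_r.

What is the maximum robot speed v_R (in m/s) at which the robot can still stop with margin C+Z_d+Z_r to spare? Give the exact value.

v_R_max = 43/20 m/s = 2.1500 m/s

collect terms ⇒ (1/8)·v_R² + (37/100)·v_R + (-21973/16000) = 0
  disc = (37/100)² − 4·(1/8)·(-21973/16000) = 131769/160000 ; √disc = 363/400
  v_R = (−(37/100) + 363/400) / (2·(1/8)) = 43/20 m/s
check:
stop time T_s = (43/20)/4 = 0.5375 s
reaction-phase robot travel = 2.1500·0.1200 = 0.2580 m
robot covers 2.1500·0.5375 − ½·4.0000·0.5375² = 0.5778 m while stopping
human closes 1.0000·0.6575 = 0.6575 m
C+Z_d+Z_r = 0.1200+0.1000+0.0250 = 0.2450 m
sum ≈ 0.2580+0.5778+0.6575+0.2450 ≈ 1.7383 m = S ✓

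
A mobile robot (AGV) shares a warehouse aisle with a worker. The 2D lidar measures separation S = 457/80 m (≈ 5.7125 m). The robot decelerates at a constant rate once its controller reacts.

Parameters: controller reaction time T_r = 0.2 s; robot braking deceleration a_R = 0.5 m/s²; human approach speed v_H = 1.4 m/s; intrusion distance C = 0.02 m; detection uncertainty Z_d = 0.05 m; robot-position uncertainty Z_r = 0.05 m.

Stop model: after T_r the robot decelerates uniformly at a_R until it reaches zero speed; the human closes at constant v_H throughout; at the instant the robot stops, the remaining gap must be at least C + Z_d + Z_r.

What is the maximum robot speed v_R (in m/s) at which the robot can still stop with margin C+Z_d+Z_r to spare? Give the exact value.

v_R_max = 5/4 m/s = 1.2500 m/s

at the boundary: (1)·v² + (3)·v + (-85/16) = 0
  disc = (3)² − 4·(1)·(-85/16) = 121/4 ; √disc = 11/2
  v_R = (−(3) + 11/2) / (2·(1)) = 5/4 m/s
check:
stop time T_s = (5/4)/(1/2) = 2.5000 s
reaction-phase robot travel = 1.2500·0.2000 = 0.2500 m
braking distance = 1.2500²/(2·0.5000) = 1.5625 m
person approaches 1.4000·(0.2000+2.5000) = 3.7800 m
margins: 0.0200+0.0500+0.0500 = 0.1200 m
sum ≈ 0.2500+1.5625+3.7800+0.1200 ≈ 5.7125 m = S ✓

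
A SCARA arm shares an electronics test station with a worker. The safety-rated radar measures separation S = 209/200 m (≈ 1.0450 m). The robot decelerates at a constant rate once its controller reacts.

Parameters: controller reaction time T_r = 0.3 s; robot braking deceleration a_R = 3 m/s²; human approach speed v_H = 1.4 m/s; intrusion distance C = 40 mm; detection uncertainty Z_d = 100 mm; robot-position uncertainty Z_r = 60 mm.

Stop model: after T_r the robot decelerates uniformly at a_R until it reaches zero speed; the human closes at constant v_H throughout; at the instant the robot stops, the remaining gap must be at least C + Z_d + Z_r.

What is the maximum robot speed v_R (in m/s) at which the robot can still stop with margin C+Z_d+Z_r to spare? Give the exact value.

v_R_max = 1/2 m/s = 0.5000 m/s

collect terms ⇒ (1/6)·v_R² + (23/30)·v_R + (-17/40) = 0
  disc = (23/30)² − 4·(1/6)·(-17/40) = 196/225 ; √disc = 14/15
  v_R = (−(23/30) + 14/15) / (2·(1/6)) = 1/2 m/s
check:
braking lasts T_s = (1/2)/3 = 0.1667 s
reaction-phase robot travel = 0.5000·0.3000 = 0.1500 m
braking distance = 0.5000²/(2·3.0000) = 0.0417 m
human closes 1.4000·0.4667 = 0.6533 m
margins: 0.0400+0.1000+0.0600 = 0.2000 m
sum ≈ 0.1500+0.0417+0.6533+0.2000 ≈ 1.0450 m = S ✓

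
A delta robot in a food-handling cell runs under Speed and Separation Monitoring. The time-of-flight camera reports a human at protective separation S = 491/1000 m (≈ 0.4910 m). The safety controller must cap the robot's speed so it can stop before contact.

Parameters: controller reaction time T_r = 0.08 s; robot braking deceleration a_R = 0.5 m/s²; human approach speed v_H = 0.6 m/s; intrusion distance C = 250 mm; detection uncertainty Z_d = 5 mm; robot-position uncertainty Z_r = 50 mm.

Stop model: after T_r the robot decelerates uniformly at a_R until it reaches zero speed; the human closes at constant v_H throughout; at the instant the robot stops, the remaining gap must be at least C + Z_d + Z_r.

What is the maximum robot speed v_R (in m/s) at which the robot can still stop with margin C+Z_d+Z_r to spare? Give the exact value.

v_R_max = 1/10 m/s = 0.1000 m/s

collect terms ⇒ (1)·v_R² + (32/25)·v_R + (-69/500) = 0
  disc = (32/25)² − 4·(1)·(-69/500) = 1369/625 ; √disc = 37/25
  v_R = (−(32/25) + 37/25) / (2·(1)) = 1/10 m/s
check:
stop time T_s = (1/10)/(1/2) = 0.2000 s
robot covers v_R·T_r = 0.1000·0.0800 = 0.0080 m before braking
robot under decel: 0.1000²/(2·0.5000) = 0.0100 m
human over T_r+T_s: 0.6000·(0.0800+0.2000) = 0.1680 m
C+Z_d+Z_r = 0.2500+0.0050+0.0500 = 0.3050 m
sum ≈ 0.0080+0.0100+0.1680+0.3050 ≈ 0.4910 m = S ✓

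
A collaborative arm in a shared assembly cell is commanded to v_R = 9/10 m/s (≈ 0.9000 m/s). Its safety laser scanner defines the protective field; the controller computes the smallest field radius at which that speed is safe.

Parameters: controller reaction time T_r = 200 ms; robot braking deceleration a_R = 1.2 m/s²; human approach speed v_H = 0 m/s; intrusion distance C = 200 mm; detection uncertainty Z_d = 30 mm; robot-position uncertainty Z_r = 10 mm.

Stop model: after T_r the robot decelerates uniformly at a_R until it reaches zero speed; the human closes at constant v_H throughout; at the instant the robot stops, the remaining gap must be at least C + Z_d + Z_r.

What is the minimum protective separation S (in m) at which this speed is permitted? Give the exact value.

S_min = 303/400 m = 0.7575 m

stop time T_s = (9/10)/(6/5) = 0.7500 s
robot in T_r: 0.9000·0.2000 = 0.1800 m
robot covers 0.9000·0.7500 − ½·1.2000·0.7500² = 0.3375 m while stopping
human closes 0.0000·0.9500 = 0.0000 m
residual clearance needed = 0.2000+0.0300+0.0100 = 0.2400 m
S_min ≈ 0.1800+0.3375+0.0000+0.2400  ⇒  S_min = 303/400 m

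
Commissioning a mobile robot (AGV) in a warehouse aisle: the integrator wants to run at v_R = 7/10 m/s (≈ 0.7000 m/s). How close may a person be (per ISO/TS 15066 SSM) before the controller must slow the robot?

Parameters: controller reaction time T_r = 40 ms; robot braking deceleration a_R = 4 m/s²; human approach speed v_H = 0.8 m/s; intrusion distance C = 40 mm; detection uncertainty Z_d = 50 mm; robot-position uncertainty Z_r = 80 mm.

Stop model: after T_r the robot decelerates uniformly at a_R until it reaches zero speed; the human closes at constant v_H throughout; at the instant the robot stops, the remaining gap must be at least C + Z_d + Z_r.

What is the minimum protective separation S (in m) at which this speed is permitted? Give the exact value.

S_min = 69/160 m = 0.4313 m

stop time T_s = (7/10)/4 = 0.1750 s
robot covers v_R·T_r = 0.7000·0.0400 = 0.0280 m before braking
robot under decel: 0.7000²/(2·4.0000) = 0.0612 m
person approaches 0.8000·(0.0400+0.1750) = 0.1720 m
margins: 0.0400+0.0500+0.0800 = 0.1700 m
S_min ≈ 0.0280+0.0612+0.1720+0.1700  ⇒  S_min = 69/160 m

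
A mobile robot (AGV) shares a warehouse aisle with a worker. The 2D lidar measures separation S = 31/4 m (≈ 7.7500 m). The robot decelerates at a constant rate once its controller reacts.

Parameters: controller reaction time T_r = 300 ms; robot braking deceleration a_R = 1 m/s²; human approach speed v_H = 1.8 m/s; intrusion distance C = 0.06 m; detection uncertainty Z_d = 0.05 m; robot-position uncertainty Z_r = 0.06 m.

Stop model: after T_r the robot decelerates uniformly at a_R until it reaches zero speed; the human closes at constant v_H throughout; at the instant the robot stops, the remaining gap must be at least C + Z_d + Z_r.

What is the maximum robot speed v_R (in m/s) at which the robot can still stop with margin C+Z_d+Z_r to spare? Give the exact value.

v_R_max = 11/5 m/s = 2.2000 m/s

at the boundary: (1/2)·v² + (21/10)·v + (-176/25) = 0
  disc = (21/10)² − 4·(1/2)·(-176/25) = 1849/100 ; √disc = 43/10
  v_R = (−(21/10) + 43/10) / (2·(1/2)) = 11/5 m/s
check:
braking lasts T_s = (11/5)/1 = 2.2000 s
robot in T_r: 2.2000·0.3000 = 0.6600 m
robot covers 2.2000·2.2000 − ½·1.0000·2.2000² = 2.4200 m while stopping
human closes 1.8000·2.5000 = 4.5000 m
margins: 0.0600+0.0500+0.0600 = 0.1700 m
sum ≈ 0.6600+2.4200+4.5000+0.1700 ≈ 7.7500 m = S ✓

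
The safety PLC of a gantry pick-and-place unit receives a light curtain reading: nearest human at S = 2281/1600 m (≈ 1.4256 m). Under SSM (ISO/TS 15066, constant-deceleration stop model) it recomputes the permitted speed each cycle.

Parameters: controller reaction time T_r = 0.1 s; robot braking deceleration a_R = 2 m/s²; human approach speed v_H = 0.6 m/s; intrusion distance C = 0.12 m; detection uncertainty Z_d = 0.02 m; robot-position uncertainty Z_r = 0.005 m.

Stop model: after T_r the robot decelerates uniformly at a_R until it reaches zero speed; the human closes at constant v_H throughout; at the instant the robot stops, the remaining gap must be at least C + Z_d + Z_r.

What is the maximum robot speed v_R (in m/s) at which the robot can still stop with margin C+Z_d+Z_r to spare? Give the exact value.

at the boundary: (1/4)·v² + (2/5)·v + (-1953/1600) = 0
  disc = (2/5)² − 4·(1/4)·(-1953/1600) = 2209/1600 ; √disc = 47/40
  v_R = (−(2/5) + 47/40) / (2·(1/4)) = 31/20 m/s
check:
stop time T_s = (31/20)/2 = 0.7750 s
reaction-phase robot travel = 1.5500·0.1000 = 0.1550 m
braking distance = 1.5500²/(2·2.0000) = 0.6006 m
human closes 0.6000·0.8750 = 0.5250 m
residual clearance needed = 0.1200+0.0200+0.0050 = 0.1450 m
sum ≈ 0.1550+0.6006+0.5250+0.1450 ≈ 1.4256 m = S ✓

v_R_max = 31/20 m/s = 1.5500 m/s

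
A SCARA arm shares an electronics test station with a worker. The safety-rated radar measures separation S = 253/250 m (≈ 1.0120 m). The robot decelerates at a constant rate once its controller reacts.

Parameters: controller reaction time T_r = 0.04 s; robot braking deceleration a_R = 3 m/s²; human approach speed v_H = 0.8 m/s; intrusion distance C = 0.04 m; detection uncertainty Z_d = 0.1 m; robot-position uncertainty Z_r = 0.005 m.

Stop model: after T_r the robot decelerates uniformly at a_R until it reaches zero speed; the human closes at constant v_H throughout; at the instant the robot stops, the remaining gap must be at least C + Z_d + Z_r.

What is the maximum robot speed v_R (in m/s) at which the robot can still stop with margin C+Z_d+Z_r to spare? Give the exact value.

v_R_max = 3/2 m/s = 1.5000 m/s

collect terms ⇒ (1/6)·v_R² + (23/75)·v_R + (-167/200) = 0
  disc = (23/75)² − 4·(1/6)·(-167/200) = 14641/22500 ; √disc = 121/150
  v_R = (−(23/75) + 121/150) / (2·(1/6)) = 3/2 m/s
check:
T_s = v_R/a_R = (3/2)/3 = 0.5000 s
robot covers v_R·T_r = 1.5000·0.0400 = 0.0600 m before braking
robot under decel: 1.5000²/(2·3.0000) = 0.3750 m
human closes 0.8000·0.5400 = 0.4320 m
margins: 0.0400+0.1000+0.0050 = 0.1450 m
sum ≈ 0.0600+0.3750+0.4320+0.1450 ≈ 1.0120 m = S ✓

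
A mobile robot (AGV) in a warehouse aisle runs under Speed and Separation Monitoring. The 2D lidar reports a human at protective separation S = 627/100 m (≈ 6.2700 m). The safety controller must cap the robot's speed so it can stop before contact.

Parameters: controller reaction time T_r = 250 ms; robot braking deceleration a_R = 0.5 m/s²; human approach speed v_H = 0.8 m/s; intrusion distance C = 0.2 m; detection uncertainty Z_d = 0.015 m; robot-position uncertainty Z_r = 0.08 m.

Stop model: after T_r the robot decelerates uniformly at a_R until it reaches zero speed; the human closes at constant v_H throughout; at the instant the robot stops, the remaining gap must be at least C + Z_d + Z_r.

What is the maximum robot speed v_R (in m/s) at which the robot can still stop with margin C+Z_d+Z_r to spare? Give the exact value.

v_R_max = 33/20 m/s = 1.6500 m/s

at the boundary: (1)·v² + (37/20)·v + (-231/40) = 0
  disc = (37/20)² − 4·(1)·(-231/40) = 10609/400 ; √disc = 103/20
  v_R = (−(37/20) + 103/20) / (2·(1)) = 33/20 m/s
check:
braking lasts T_s = (33/20)/(1/2) = 3.3000 s
robot covers v_R·T_r = 1.6500·0.2500 = 0.4125 m before braking
braking distance = 1.6500²/(2·0.5000) = 2.7225 m
person approaches 0.8000·(0.2500+3.3000) = 2.8400 m
C+Z_d+Z_r = 0.2000+0.0150+0.0800 = 0.2950 m
sum ≈ 0.4125+2.7225+2.8400+0.2950 ≈ 6.2700 m = S ✓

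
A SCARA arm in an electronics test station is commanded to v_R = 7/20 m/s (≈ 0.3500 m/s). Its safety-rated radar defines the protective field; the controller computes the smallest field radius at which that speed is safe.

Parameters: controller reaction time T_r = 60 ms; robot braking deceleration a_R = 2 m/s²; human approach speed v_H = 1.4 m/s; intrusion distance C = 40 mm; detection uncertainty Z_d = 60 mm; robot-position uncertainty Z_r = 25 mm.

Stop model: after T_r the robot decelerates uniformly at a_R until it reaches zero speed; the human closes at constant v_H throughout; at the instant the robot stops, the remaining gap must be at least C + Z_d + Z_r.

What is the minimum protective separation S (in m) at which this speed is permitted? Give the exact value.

S_min = 809/1600 m = 0.5056 m

braking lasts T_s = (7/20)/2 = 0.1750 s
robot covers v_R·T_r = 0.3500·0.0600 = 0.0210 m before braking
braking distance = 0.3500²/(2·2.0000) = 0.0306 m
human closes 1.4000·0.2350 = 0.3290 m
margins: 0.0400+0.0600+0.0250 = 0.1250 m
S_min ≈ 0.0210+0.0306+0.3290+0.1250  ⇒  S_min = 809/1600 m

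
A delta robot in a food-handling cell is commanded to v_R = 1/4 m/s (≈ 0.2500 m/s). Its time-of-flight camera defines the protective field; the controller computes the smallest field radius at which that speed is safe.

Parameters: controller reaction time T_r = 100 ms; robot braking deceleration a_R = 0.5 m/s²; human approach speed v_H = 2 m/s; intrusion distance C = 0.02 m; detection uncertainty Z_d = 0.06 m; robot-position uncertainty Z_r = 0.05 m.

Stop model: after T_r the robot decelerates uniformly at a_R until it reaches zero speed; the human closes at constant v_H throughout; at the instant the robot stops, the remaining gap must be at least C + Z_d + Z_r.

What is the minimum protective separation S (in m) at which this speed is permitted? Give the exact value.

S_min = 567/400 m = 1.4175 m

braking lasts T_s = (1/4)/(1/2) = 0.5000 s
robot covers v_R·T_r = 0.2500·0.1000 = 0.0250 m before braking
robot under decel: 0.2500²/(2·0.5000) = 0.0625 m
human closes 2.0000·0.6000 = 1.2000 m
margins: 0.0200+0.0600+0.0500 = 0.1300 m
S_min ≈ 0.0250+0.0625+1.2000+0.1300  ⇒  S_min = 567/400 m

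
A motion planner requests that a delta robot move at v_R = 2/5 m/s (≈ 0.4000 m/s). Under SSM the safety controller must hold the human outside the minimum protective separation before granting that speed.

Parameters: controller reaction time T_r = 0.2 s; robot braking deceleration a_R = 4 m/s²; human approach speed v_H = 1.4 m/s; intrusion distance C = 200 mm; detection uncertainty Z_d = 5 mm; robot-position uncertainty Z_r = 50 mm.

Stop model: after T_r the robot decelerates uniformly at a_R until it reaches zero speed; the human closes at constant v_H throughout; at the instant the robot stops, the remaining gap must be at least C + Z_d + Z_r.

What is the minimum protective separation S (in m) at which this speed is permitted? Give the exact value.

S_min = 31/40 m = 0.7750 m

braking lasts T_s = (2/5)/4 = 0.1000 s
robot in T_r: 0.4000·0.2000 = 0.0800 m
robot under decel: 0.4000²/(2·4.0000) = 0.0200 m
human over T_r+T_s: 1.4000·(0.2000+0.1000) = 0.4200 m
residual clearance needed = 0.2000+0.0050+0.0500 = 0.2550 m
S_min ≈ 0.0800+0.0200+0.4200+0.2550  ⇒  S_min = 31/40 m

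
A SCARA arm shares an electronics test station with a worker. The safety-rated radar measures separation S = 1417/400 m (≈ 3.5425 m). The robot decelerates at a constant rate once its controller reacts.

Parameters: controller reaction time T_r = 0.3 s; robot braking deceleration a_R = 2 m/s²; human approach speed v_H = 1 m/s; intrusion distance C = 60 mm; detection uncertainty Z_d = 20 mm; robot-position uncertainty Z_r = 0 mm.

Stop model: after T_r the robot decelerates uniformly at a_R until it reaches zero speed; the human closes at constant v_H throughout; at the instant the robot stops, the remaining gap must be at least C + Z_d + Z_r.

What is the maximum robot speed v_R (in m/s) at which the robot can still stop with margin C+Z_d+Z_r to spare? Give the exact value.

collect terms ⇒ (1/4)·v_R² + (4/5)·v_R + (-253/80) = 0
  disc = (4/5)² − 4·(1/4)·(-253/80) = 1521/400 ; √disc = 39/20
  v_R = (−(4/5) + 39/20) / (2·(1/4)) = 23/10 m/s
check:
stop time T_s = (23/10)/2 = 1.1500 s
robot in T_r: 2.3000·0.3000 = 0.6900 m
braking distance = 2.3000²/(2·2.0000) = 1.3225 m
person approaches 1.0000·(0.3000+1.1500) = 1.4500 m
C+Z_d+Z_r = 0.0600+0.0200+0.0000 = 0.0800 m
sum ≈ 0.6900+1.3225+1.4500+0.0800 ≈ 3.5425 m = S ✓

v_R_max = 23/10 m/s = 2.3000 m/s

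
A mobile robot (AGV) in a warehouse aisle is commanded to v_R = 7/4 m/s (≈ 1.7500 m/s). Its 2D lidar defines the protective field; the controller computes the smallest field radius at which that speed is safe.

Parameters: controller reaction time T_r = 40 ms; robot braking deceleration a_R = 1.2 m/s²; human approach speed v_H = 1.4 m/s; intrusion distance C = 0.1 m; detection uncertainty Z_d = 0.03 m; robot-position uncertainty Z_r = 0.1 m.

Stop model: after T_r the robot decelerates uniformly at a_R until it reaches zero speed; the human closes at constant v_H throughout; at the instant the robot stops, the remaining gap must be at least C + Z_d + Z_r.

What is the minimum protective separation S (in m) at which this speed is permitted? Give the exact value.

S_min = 88169/24000 m = 3.6737 m

braking lasts T_s = (7/4)/(6/5) = 1.4583 s
reaction-phase robot travel = 1.7500·0.0400 = 0.0700 m
braking distance = 1.7500²/(2·1.2000) = 1.2760 m
human closes 1.4000·1.4983 = 2.0977 m
residual clearance needed = 0.1000+0.0300+0.1000 = 0.2300 m
S_min ≈ 0.0700+1.2760+2.0977+0.2300  ⇒  S_min = 88169/24000 m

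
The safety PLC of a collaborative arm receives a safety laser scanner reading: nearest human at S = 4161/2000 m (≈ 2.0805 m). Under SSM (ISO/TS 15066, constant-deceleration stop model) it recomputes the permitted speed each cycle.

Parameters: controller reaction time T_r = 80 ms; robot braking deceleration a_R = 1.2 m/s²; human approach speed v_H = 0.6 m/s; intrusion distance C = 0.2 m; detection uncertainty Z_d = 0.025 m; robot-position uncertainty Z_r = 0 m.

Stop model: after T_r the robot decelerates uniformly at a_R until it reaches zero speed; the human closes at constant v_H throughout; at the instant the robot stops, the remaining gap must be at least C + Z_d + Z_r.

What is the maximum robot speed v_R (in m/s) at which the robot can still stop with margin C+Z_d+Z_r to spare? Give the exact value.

v_R_max = 3/2 m/s = 1.5000 m/s

collect terms ⇒ (5/12)·v_R² + (29/50)·v_R + (-723/400) = 0
  disc = (29/50)² − 4·(5/12)·(-723/400) = 33489/10000 ; √disc = 183/100
  v_R = (−(29/50) + 183/100) / (2·(5/12)) = 3/2 m/s
check:
T_s = v_R/a_R = (3/2)/(6/5) = 1.2500 s
robot in T_r: 1.5000·0.0800 = 0.1200 m
robot covers 1.5000·1.2500 − ½·1.2000·1.2500² = 0.9375 m while stopping
person approaches 0.6000·(0.0800+1.2500) = 0.7980 m
C+Z_d+Z_r = 0.2000+0.0250+0.0000 = 0.2250 m
sum ≈ 0.1200+0.9375+0.7980+0.2250 ≈ 2.0805 m = S ✓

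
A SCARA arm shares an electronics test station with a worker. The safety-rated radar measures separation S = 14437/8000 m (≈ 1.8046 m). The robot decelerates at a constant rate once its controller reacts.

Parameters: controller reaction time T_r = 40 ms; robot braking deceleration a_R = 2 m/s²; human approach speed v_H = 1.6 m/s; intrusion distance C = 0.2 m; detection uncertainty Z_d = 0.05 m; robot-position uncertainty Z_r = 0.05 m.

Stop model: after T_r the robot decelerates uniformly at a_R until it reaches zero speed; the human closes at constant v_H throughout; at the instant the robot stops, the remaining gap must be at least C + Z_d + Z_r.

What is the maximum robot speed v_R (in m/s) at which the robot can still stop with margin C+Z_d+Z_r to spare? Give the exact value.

quadratic (1/4)·v² + (21/25)·v + (-461/320) = 0
  disc = (21/25)² − 4·(1/4)·(-461/320) = 85849/40000 ; √disc = 293/200
  v_R = (−(21/25) + 293/200) / (2·(1/4)) = 5/4 m/s
check:
stop time T_s = (5/4)/2 = 0.6250 s
robot covers v_R·T_r = 1.2500·0.0400 = 0.0500 m before braking
robot under decel: 1.2500²/(2·2.0000) = 0.3906 m
human closes 1.6000·0.6650 = 1.0640 m
margins: 0.2000+0.0500+0.0500 = 0.3000 m
sum ≈ 0.0500+0.3906+1.0640+0.3000 ≈ 1.8046 m = S ✓

v_R_max = 5/4 m/s = 1.2500 m/s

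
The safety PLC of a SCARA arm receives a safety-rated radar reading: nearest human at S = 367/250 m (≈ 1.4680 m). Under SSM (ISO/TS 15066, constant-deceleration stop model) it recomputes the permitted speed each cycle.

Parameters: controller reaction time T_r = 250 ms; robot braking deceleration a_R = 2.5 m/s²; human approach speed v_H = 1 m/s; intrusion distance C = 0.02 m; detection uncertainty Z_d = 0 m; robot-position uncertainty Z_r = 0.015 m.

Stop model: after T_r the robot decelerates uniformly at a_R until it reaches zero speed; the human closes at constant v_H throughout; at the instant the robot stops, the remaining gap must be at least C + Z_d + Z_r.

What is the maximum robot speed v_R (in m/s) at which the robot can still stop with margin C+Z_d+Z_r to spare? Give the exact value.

v_R_max = 13/10 m/s = 1.3000 m/s

quadratic (1/5)·v² + (13/20)·v + (-1183/1000) = 0
  disc = (13/20)² − 4·(1/5)·(-1183/1000) = 13689/10000 ; √disc = 117/100
  v_R = (−(13/20) + 117/100) / (2·(1/5)) = 13/10 m/s
check:
T_s = v_R/a_R = (13/10)/(5/2) = 0.5200 s
reaction-phase robot travel = 1.3000·0.2500 = 0.3250 m
braking distance = 1.3000²/(2·2.5000) = 0.3380 m
human closes 1.0000·0.7700 = 0.7700 m
margins: 0.0200+0.0000+0.0150 = 0.0350 m
sum ≈ 0.3250+0.3380+0.7700+0.0350 ≈ 1.4680 m = S ✓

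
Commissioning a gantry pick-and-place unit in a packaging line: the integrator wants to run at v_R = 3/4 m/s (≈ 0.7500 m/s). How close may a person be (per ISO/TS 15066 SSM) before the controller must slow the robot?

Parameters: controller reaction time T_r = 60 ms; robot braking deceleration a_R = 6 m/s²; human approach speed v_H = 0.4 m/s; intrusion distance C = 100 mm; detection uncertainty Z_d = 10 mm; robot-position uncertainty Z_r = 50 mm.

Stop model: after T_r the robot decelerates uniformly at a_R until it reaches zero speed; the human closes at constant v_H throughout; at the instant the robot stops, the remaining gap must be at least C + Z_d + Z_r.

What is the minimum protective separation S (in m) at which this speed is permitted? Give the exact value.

S_min = 2607/8000 m = 0.3259 m

T_s = v_R/a_R = (3/4)/6 = 0.1250 s
reaction-phase robot travel = 0.7500·0.0600 = 0.0450 m
braking distance = 0.7500²/(2·6.0000) = 0.0469 m
human over T_r+T_s: 0.4000·(0.0600+0.1250) = 0.0740 m
residual clearance needed = 0.1000+0.0100+0.0500 = 0.1600 m
S_min ≈ 0.0450+0.0469+0.0740+0.1600  ⇒  S_min = 2607/8000 m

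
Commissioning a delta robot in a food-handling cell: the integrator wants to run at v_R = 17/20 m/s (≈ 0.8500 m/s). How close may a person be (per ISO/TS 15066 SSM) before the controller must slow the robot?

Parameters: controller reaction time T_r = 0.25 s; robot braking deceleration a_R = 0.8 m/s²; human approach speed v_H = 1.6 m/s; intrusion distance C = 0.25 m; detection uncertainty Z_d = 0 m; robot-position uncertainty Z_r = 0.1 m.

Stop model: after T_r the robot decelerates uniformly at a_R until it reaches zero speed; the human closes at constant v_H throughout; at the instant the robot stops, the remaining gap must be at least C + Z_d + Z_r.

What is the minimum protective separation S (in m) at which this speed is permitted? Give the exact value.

braking lasts T_s = (17/20)/(4/5) = 1.0625 s
robot in T_r: 0.8500·0.2500 = 0.2125 m
robot covers 0.8500·1.0625 − ½·0.8000·1.0625² = 0.4516 m while stopping
human over T_r+T_s: 1.6000·(0.2500+1.0625) = 2.1000 m
residual clearance needed = 0.2500+0.0000+0.1000 = 0.3500 m
S_min ≈ 0.2125+0.4516+2.1000+0.3500  ⇒  S_min = 1993/640 m

S_min = 1993/640 m = 3.1141 m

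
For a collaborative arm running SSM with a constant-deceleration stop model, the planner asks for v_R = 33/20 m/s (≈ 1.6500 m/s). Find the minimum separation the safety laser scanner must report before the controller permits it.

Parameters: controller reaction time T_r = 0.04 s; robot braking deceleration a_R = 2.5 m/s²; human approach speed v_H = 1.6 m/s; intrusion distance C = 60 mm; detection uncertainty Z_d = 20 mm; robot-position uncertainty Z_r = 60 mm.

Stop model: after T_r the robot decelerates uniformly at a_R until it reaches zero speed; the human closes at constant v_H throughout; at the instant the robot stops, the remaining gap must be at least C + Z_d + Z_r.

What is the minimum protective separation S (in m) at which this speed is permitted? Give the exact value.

braking lasts T_s = (33/20)/(5/2) = 0.6600 s
robot in T_r: 1.6500·0.0400 = 0.0660 m
robot covers 1.6500·0.6600 − ½·2.5000·0.6600² = 0.5445 m while stopping
person approaches 1.6000·(0.0400+0.6600) = 1.1200 m
residual clearance needed = 0.0600+0.0200+0.0600 = 0.1400 m
S_min ≈ 0.0660+0.5445+1.1200+0.1400  ⇒  S_min = 3741/2000 m

S_min = 3741/2000 m = 1.8705 m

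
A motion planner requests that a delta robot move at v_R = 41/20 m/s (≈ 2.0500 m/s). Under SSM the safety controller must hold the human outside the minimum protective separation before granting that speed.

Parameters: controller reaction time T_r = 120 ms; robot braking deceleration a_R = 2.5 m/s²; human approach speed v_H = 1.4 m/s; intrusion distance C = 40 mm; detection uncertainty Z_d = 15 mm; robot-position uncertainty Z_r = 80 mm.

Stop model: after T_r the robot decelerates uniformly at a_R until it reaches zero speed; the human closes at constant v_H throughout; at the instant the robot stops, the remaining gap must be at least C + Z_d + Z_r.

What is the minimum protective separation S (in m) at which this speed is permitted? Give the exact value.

stop time T_s = (41/20)/(5/2) = 0.8200 s
reaction-phase robot travel = 2.0500·0.1200 = 0.2460 m
robot under decel: 2.0500²/(2·2.5000) = 0.8405 m
human closes 1.4000·0.9400 = 1.3160 m
residual clearance needed = 0.0400+0.0150+0.0800 = 0.1350 m
S_min ≈ 0.2460+0.8405+1.3160+0.1350  ⇒  S_min = 203/80 m

S_min = 203/80 m = 2.5375 m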